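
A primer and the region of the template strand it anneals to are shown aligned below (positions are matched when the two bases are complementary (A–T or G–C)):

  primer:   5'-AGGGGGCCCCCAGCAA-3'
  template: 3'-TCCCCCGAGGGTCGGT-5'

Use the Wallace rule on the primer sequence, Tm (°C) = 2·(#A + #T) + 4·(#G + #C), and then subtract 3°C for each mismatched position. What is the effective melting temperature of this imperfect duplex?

50°C

Primer base counts: A=4, T=0, G=6, C=6 → A+T=4, G+C=12
Perfect-match Tm = 2(4) + 4(12) = 8 + 48 = 56°C
Mismatches (positions where the bases are not complementary): 2 (at positions 8, 15)
Effective Tm = 56 − 2×3 = 56 − 6 = 50°C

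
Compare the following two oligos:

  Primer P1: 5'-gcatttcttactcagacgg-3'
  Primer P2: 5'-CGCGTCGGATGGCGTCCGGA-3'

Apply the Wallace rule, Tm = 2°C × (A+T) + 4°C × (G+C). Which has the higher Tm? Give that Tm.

Primer P2, 70°C

Primer P1: A+T=10, G+C=9 → Tm = 2(10)+4(9) = 56°C
Primer P2: A+T=5, G+C=15 → Tm = 2(5)+4(15) = 70°C
56°C vs 70°C → primer P2 is higher.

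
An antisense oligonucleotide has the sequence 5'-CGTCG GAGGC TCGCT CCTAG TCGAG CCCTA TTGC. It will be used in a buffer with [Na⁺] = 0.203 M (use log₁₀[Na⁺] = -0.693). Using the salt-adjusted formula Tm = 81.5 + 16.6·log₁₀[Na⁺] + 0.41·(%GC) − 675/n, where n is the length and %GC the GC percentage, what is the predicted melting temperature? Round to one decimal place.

76.7°C

Length n = 34. A=4, T=8, C=12, G=10
G+C = 22, so %GC = 22/34 × 100 = 64.706%
Salt term: 16.6 × (-0.693) = -11.504
GC term: 0.41 × 64.706 = 26.529; length term: −675/34 = −19.853
Tm = 81.5 + (-11.504) + 26.529 − 19.853 = 76.672 → 76.7°C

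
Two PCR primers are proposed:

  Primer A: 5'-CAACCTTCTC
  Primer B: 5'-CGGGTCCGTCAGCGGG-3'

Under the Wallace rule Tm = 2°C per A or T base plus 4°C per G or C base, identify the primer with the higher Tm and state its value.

Primer A: A+T=5, G+C=5 → Tm = 2(5)+4(5) = 30°C
Primer B: A+T=3, G+C=13 → Tm = 2(3)+4(13) = 58°C
30°C vs 58°C → primer B is higher.

Primer B, 58°C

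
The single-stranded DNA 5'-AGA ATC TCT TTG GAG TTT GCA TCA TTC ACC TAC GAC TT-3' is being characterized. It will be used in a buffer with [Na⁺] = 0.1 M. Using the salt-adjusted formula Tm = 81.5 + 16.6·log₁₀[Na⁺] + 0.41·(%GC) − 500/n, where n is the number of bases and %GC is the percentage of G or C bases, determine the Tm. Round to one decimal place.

Length n = 38. Scanning the sequence gives C=9, A=9, T=14, G=6.
G+C = 15, so %GC = 15/38 × 100 = 39.474%
Salt term: 16.6 × (-1) = -16.6
GC term: 0.41 × 39.474 = 16.184; length term: −500/38 = −13.158
Tm = 81.5 + (-16.6) + 16.184 − 13.158 = 67.926 → 67.9°C

67.9°C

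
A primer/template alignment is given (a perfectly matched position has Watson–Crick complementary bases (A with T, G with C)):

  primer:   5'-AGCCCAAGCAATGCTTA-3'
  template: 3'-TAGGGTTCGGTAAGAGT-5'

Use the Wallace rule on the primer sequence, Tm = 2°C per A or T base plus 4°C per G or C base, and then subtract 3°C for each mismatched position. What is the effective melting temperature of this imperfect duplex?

Primer base counts: A=6, T=3, G=3, C=5 → A+T=9, G+C=8
Perfect-match Tm = 2(9) + 4(8) = 18 + 32 = 50°C
Mismatches (positions where the bases are not complementary): 4 (at positions 2, 10, 13, 16)
Effective Tm = 50 − 4×3 = 50 − 12 = 38°C

38°C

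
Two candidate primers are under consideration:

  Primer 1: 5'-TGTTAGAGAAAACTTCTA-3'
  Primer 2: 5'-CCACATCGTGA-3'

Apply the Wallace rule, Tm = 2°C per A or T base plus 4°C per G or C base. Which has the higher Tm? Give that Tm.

Primer 1: A+T=13, G+C=5 → Tm = 2(13)+4(5) = 46°C
Primer 2: A+T=5, G+C=6 → Tm = 2(5)+4(6) = 34°C
46°C vs 34°C → primer 1 is higher.

Primer 1, 46°C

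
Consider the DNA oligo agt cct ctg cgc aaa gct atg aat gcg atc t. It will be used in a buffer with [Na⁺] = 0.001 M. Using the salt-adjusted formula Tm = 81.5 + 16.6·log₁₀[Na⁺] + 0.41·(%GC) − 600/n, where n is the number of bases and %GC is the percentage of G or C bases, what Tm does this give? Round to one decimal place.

Length n = 31. G=7, T=8, C=8, A=8
G+C = 15, so %GC = 15/31 × 100 = 48.387%
Salt term: 16.6 × (-3) = -49.8
GC term: 0.41 × 48.387 = 19.839; length term: −600/31 = −19.355
Tm = 81.5 + (-49.8) + 19.839 − 19.355 = 32.184 → 32.2°C

32.2°C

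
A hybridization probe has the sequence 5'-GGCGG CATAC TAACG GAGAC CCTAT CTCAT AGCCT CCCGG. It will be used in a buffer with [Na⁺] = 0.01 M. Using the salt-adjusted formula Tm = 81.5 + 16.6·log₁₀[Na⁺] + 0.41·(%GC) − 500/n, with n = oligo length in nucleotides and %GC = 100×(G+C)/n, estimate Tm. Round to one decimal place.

Length n = 40. Counting bases: A=9, T=7, C=14, G=10
G+C = 24, so %GC = 24/40 × 100 = 60%
Salt term: 16.6 × (-2) = -33.2
GC term: 0.41 × 60 = 24.6; length term: −500/40 = −12.5
Tm = 81.5 + (-33.2) + 24.6 − 12.5 = 60.4 → 60.4°C

60.4°C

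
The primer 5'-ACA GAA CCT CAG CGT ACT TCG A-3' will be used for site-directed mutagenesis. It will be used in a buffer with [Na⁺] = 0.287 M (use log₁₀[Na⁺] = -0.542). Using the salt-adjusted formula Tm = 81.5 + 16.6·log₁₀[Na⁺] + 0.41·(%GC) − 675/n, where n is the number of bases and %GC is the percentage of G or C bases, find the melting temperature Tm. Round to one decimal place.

Length n = 22. Counting bases: A=7, C=7, T=4, G=4
G+C = 11, so %GC = 11/22 × 100 = 50%
Salt term: 16.6 × (-0.542) = -8.997
GC term: 0.41 × 50 = 20.5; length term: −675/22 = −30.682
Tm = 81.5 + (-8.997) + 20.5 − 30.682 = 62.321 → 62.3°C

62.3°C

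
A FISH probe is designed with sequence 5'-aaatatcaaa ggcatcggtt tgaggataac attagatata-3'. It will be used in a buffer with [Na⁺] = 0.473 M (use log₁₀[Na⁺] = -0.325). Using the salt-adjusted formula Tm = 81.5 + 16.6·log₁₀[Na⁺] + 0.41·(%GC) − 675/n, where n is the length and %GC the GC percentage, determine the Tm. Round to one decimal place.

71.5°C

Length n = 40. Base counts: G=8, C=4, T=11, A=17
G+C = 12, so %GC = 12/40 × 100 = 30%
Salt term: 16.6 × (-0.325) = -5.395
GC term: 0.41 × 30 = 12.3; length term: −675/40 = −16.875
Tm = 81.5 + (-5.395) + 12.3 − 16.875 = 71.53 → 71.5°C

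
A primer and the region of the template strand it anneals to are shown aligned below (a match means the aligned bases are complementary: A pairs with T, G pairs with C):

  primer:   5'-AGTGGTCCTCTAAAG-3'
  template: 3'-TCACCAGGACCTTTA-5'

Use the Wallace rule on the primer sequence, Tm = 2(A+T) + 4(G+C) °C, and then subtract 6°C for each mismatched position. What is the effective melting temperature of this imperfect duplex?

Primer base counts: A=4, T=4, G=4, C=3 → A+T=8, G+C=7
Perfect-match Tm = 2(8) + 4(7) = 16 + 28 = 44°C
Mismatches (positions where the bases are not complementary): 3 (at positions 10, 11, 15)
Effective Tm = 44 − 3×6 = 44 − 18 = 26°C

26°C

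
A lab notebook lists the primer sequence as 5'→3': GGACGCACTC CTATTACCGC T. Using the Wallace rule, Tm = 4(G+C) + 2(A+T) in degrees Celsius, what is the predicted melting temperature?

Scanning the sequence gives A=4, C=8, T=5, G=4.
AT pairs contribute 9, GC pairs contribute 12.
Tm = 4·12 + 2·9 = 48 + 18 = 66°C

66°C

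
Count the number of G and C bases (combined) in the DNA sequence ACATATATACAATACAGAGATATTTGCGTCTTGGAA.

Counting bases: G=6, A=14, T=11, C=5
Total G or C: 6 + 5 = 11

11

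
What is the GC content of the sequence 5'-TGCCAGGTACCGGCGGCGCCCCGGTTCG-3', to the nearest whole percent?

79%

Base counts: C=11, T=4, G=11, A=2
G+C = 11 + 11 = 22 out of 28 bases
%GC = 22/28 × 100 = 78.57% ≈ 79%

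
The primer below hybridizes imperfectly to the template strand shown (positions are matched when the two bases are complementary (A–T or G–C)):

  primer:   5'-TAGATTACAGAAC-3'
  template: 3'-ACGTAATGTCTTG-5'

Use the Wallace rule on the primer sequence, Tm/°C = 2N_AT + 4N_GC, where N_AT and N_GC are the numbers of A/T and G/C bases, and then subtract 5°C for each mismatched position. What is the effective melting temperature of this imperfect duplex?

Primer base counts: A=6, T=3, G=2, C=2 → A+T=9, G+C=4
Perfect-match Tm = 2(9) + 4(4) = 18 + 16 = 34°C
Mismatches (positions where the bases are not complementary): 2 (at positions 2, 3)
Effective Tm = 34 − 2×5 = 34 − 10 = 24°C

24°C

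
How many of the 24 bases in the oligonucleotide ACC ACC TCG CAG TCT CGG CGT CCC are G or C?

Counting bases: A=3, C=12, G=5, T=4
G+C = 5 + 12 = 17

17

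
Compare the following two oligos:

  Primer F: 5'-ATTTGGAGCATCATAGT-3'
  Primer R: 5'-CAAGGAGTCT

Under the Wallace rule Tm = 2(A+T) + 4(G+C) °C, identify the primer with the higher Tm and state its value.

Primer F: A+T=11, G+C=6 → Tm = 2(11)+4(6) = 46°C
Primer R: A+T=5, G+C=5 → Tm = 2(5)+4(5) = 30°C
46°C vs 30°C → primer F is higher.

Primer F, 46°C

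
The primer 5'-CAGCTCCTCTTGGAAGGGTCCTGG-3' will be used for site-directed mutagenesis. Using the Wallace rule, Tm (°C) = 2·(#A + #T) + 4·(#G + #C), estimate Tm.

Scanning the sequence gives T=6, G=8, A=3, C=7.
A+T = 9, G+C = 15
Tm = 2×9 + 4×15 = 78°C

78°C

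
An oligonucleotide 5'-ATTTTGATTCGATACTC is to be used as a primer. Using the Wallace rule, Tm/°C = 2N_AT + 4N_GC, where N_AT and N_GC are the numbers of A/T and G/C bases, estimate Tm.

44°C

Counting bases: A=4, G=2, C=3, T=8
So N_AT = 12 and N_GC = 5.
Tm = 2(12) + 4(5) = 24 + 20 = 44°C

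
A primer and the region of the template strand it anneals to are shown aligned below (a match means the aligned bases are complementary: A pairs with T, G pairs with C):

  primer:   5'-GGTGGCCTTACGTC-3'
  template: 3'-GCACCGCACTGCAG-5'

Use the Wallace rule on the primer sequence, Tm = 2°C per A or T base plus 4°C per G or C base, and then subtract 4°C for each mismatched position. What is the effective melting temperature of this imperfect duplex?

34°C

Primer base counts: A=1, T=4, G=5, C=4 → A+T=5, G+C=9
Perfect-match Tm = 2(5) + 4(9) = 10 + 36 = 46°C
Mismatches (positions where the bases are not complementary): 3 (at positions 1, 7, 9)
Effective Tm = 46 − 3×4 = 46 − 12 = 34°C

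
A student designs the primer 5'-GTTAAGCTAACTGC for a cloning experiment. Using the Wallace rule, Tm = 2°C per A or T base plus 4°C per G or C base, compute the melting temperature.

Counting bases: G=3, T=4, C=3, A=4
A+T = 8, G+C = 6
Tm = 4·6 + 2·8 = 24 + 16 = 40°C

40°C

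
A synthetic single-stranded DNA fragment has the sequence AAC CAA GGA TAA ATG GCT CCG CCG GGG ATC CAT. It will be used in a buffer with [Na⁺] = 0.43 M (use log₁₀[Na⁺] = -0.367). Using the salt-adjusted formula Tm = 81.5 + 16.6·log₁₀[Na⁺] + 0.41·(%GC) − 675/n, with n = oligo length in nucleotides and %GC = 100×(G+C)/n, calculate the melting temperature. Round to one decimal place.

Length n = 33. G=9, C=9, T=5, A=10
G+C = 18, so %GC = 18/33 × 100 = 54.545%
Salt term: 16.6 × (-0.367) = -6.092
GC term: 0.41 × 54.545 = 22.363; length term: −675/33 = −20.455
Tm = 81.5 + (-6.092) + 22.363 − 20.455 = 77.316 → 77.3°C

77.3°C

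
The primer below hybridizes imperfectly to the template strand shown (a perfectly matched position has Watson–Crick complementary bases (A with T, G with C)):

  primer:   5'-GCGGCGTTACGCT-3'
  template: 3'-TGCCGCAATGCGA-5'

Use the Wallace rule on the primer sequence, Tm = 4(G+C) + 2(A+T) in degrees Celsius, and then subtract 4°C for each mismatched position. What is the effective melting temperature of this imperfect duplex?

40°C

Primer base counts: A=1, T=3, G=5, C=4 → A+T=4, G+C=9
Perfect-match Tm = 2(4) + 4(9) = 8 + 36 = 44°C
Mismatches (positions where the bases are not complementary): 1 (at position 1)
Effective Tm = 44 − 1×4 = 44 − 4 = 40°C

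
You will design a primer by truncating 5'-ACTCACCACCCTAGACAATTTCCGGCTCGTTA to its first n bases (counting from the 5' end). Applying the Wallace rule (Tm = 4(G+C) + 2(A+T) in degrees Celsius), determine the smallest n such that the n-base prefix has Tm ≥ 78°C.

First 25 bases: ACTCACCACCCTAGACAATTTCCGG → Tm = 76°C (< 78°C)
First 26 bases: ACTCACCACCCTAGACAATTTCCGGC → Tm = 80°C (≥ 78°C)
Since every base adds ≥2°C, Tm only increases with n, so the threshold is first crossed at n = 26.

n = 26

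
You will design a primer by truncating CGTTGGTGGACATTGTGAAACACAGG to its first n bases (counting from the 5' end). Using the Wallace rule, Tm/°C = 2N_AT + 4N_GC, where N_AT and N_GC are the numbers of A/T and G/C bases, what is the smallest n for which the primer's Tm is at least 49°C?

n = 17

First 16 bases: CGTTGGTGGACATTGT → Tm = 48°C (< 49°C)
First 17 bases: CGTTGGTGGACATTGTG → Tm = 52°C (≥ 49°C)
Since every base adds ≥2°C, Tm only increases with n, so the threshold is first crossed at n = 17.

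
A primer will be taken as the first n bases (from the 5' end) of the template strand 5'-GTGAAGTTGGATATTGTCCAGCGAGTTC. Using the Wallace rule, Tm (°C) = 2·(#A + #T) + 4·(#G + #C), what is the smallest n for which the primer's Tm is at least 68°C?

n = 23

First 22 bases: GTGAAGTTGGATATTGTCCAGC → Tm = 64°C (< 68°C)
First 23 bases: GTGAAGTTGGATATTGTCCAGCG → Tm = 68°C (≥ 68°C)
Each additional base adds 2°C (A/T) or 4°C (G/C), so Tm is non-decreasing in n; n = 23 is the first length to reach 68°C.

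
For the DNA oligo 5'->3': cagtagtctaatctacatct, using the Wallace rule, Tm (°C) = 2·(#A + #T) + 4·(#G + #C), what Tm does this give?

Counting bases: G=2, C=5, T=7, A=6
AT pairs contribute 13, GC pairs contribute 7.
Tm = 2(13) + 4(7) = 26 + 28 = 54°C

54°C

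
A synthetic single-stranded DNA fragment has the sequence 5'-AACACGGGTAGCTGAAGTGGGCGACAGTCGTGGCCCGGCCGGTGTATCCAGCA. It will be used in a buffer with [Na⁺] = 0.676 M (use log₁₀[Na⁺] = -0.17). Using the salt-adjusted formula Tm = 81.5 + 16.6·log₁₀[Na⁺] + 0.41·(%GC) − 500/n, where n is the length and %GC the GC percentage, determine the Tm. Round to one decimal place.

Length n = 53. T=8, A=11, G=20, C=14
G+C = 34, so %GC = 34/53 × 100 = 64.151%
Salt term: 16.6 × (-0.17) = -2.822
GC term: 0.41 × 64.151 = 26.302; length term: −500/53 = −9.434
Tm = 81.5 + (-2.822) + 26.302 − 9.434 = 95.546 → 95.5°C

95.5°C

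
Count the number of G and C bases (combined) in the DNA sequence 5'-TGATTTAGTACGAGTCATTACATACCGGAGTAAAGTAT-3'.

13

A=13, C=5, T=12, G=8
Total G or C: 8 + 5 = 13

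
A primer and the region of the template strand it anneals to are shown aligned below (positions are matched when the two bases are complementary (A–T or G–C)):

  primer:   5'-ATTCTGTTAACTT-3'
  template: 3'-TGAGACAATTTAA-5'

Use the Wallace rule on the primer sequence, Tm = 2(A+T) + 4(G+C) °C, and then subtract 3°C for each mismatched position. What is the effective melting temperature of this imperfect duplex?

26°C

Primer base counts: A=3, T=7, G=1, C=2 → A+T=10, G+C=3
Perfect-match Tm = 2(10) + 4(3) = 20 + 12 = 32°C
Mismatches (positions where the bases are not complementary): 2 (at positions 2, 11)
Effective Tm = 32 − 2×3 = 32 − 6 = 26°C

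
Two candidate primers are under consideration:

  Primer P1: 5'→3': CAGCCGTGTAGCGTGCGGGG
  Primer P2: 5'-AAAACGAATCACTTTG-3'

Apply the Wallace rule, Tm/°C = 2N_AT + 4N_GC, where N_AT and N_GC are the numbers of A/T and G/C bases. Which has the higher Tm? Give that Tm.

Primer P1: A+T=5, G+C=15 → Tm = 2(5)+4(15) = 70°C
Primer P2: A+T=11, G+C=5 → Tm = 2(11)+4(5) = 42°C
70°C vs 42°C → primer P1 is higher.

Primer P1, 70°C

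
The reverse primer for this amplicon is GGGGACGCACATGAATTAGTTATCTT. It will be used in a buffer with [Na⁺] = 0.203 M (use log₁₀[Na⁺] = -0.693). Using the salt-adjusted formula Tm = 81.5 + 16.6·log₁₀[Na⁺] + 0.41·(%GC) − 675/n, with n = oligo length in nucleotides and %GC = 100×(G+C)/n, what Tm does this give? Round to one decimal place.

61.4°C

Length n = 26. C=4, G=7, T=8, A=7
G+C = 11, so %GC = 11/26 × 100 = 42.308%
Salt term: 16.6 × (-0.693) = -11.504
GC term: 0.41 × 42.308 = 17.346; length term: −675/26 = −25.962
Tm = 81.5 + (-11.504) + 17.346 − 25.962 = 61.38 → 61.4°C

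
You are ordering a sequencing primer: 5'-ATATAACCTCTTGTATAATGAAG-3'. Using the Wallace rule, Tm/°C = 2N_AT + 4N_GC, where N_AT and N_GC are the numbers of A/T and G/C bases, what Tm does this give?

58°C

Counting bases: A=9, T=8, C=3, G=3
A+T = 17, G+C = 6
Tm = 2×17 + 4×6 = 58°C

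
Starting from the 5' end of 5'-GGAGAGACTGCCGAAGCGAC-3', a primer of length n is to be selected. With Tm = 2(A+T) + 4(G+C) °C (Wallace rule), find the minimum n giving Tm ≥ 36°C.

First 10 bases: GGAGAGACTG → Tm = 32°C (< 36°C)
First 11 bases: GGAGAGACTGC → Tm = 36°C (≥ 36°C)
Each additional base adds 2°C (A/T) or 4°C (G/C), so Tm is non-decreasing in n; n = 11 is the first length to reach 36°C.

n = 11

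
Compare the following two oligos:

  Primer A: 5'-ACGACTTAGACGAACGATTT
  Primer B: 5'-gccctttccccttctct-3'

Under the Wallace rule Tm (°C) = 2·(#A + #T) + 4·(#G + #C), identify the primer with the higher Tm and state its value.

Primer A: A+T=12, G+C=8 → Tm = 2(12)+4(8) = 56°C
Primer B: A+T=7, G+C=10 → Tm = 2(7)+4(10) = 54°C
56°C vs 54°C → primer A is higher.

Primer A, 56°C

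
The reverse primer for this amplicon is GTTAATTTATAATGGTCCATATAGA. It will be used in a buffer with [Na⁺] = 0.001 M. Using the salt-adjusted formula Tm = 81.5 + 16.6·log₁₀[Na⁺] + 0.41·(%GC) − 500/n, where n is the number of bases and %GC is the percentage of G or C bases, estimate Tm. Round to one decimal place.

21.5°C

Length n = 25. Scanning the sequence gives G=4, T=10, C=2, A=9.
G+C = 6, so %GC = 6/25 × 100 = 24%
Salt term: 16.6 × (-3) = -49.8
GC term: 0.41 × 24 = 9.84; length term: −500/25 = −20
Tm = 81.5 + (-49.8) + 9.84 − 20 = 21.54 → 21.5°C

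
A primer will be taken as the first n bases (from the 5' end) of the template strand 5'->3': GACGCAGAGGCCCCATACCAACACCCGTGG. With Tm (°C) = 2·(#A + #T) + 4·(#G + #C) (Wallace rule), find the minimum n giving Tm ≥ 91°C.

n = 28

First 27 bases: GACGCAGAGGCCCCATACCAACACCCG → Tm = 90°C (< 91°C)
First 28 bases: GACGCAGAGGCCCCATACCAACACCCGT → Tm = 92°C (≥ 91°C)
Each additional base adds 2°C (A/T) or 4°C (G/C), so Tm is non-decreasing in n; n = 28 is the first length to reach 91°C.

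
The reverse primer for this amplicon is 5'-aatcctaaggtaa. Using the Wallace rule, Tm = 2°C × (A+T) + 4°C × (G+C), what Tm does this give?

Base counts: T=3, C=2, A=6, G=2
So N_AT = 9 and N_GC = 4.
Tm = 4·4 + 2·9 = 16 + 18 = 34°C

34°C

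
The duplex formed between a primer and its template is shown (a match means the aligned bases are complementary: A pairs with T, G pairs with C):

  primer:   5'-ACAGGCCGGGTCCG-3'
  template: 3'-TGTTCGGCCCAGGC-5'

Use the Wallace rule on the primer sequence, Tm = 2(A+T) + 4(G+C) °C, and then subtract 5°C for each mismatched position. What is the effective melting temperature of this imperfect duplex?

Primer base counts: A=2, T=1, G=6, C=5 → A+T=3, G+C=11
Perfect-match Tm = 2(3) + 4(11) = 6 + 44 = 50°C
Mismatches (positions where the bases are not complementary): 1 (at position 4)
Effective Tm = 50 − 1×5 = 50 − 5 = 45°C

45°C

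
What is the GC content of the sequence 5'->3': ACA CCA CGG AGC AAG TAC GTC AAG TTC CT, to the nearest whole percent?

Scanning the sequence gives T=5, C=9, A=9, G=6.
G+C = 6 + 9 = 15 out of 29 bases
%GC = 15/29 × 100 = 51.72% ≈ 52%

52%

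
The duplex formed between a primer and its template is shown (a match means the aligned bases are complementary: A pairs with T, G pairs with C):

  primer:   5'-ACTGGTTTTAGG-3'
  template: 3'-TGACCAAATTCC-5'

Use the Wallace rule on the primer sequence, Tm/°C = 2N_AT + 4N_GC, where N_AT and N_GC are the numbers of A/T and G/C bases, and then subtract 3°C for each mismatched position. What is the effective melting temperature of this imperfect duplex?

Primer base counts: A=2, T=5, G=4, C=1 → A+T=7, G+C=5
Perfect-match Tm = 2(7) + 4(5) = 14 + 20 = 34°C
Mismatches (positions where the bases are not complementary): 1 (at position 9)
Effective Tm = 34 − 1×3 = 34 − 3 = 31°C

31°C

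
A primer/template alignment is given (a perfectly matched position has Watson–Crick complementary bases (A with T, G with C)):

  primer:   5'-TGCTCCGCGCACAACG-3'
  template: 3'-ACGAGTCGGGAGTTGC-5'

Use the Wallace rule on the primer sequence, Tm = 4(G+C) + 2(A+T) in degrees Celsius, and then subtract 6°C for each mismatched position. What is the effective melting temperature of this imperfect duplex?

36°C

Primer base counts: A=3, T=2, G=4, C=7 → A+T=5, G+C=11
Perfect-match Tm = 2(5) + 4(11) = 10 + 44 = 54°C
Mismatches (positions where the bases are not complementary): 3 (at positions 6, 9, 11)
Effective Tm = 54 − 3×6 = 54 − 18 = 36°C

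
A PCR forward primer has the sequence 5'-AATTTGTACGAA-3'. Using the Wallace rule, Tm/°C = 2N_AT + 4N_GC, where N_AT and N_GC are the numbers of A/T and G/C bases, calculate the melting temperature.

30°C

Base counts: C=1, G=2, T=4, A=5
So N_AT = 9 and N_GC = 3.
Tm = 2×9 + 4×3 = 30°C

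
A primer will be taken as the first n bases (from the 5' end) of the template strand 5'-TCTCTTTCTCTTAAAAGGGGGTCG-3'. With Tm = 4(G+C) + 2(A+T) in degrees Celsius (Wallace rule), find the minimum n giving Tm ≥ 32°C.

n = 12

First 11 bases: TCTCTTTCTCT → Tm = 30°C (< 32°C)
First 12 bases: TCTCTTTCTCTT → Tm = 32°C (≥ 32°C)
Since every base adds ≥2°C, Tm only increases with n, so the threshold is first crossed at n = 12.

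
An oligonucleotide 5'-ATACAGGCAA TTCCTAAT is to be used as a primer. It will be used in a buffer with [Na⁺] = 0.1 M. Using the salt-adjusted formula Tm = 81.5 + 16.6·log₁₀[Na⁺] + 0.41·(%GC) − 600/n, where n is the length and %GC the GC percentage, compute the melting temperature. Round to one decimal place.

Length n = 18. Counting bases: T=5, A=7, G=2, C=4
G+C = 6, so %GC = 6/18 × 100 = 33.333%
Salt term: 16.6 × (-1) = -16.6
GC term: 0.41 × 33.333 = 13.667; length term: −600/18 = −33.333
Tm = 81.5 + (-16.6) + 13.667 − 33.333 = 45.234 → 45.2°C

45.2°C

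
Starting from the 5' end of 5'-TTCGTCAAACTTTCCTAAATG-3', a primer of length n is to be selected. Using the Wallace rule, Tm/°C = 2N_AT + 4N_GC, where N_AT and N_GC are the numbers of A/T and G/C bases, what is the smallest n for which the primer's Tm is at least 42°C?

First 14 bases: TTCGTCAAACTTTC → Tm = 38°C (< 42°C)
First 15 bases: TTCGTCAAACTTTCC → Tm = 42°C (≥ 42°C)
Since every base adds ≥2°C, Tm only increases with n, so the threshold is first crossed at n = 15.

n = 15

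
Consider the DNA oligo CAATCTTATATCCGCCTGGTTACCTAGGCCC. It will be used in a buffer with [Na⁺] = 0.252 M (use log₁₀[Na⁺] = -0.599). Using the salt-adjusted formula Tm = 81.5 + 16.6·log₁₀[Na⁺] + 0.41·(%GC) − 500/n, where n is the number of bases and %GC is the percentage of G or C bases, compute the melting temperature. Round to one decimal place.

76.6°C

Length n = 31. Counting bases: T=9, G=5, C=11, A=6
G+C = 16, so %GC = 16/31 × 100 = 51.613%
Salt term: 16.6 × (-0.599) = -9.943
GC term: 0.41 × 51.613 = 21.161; length term: −500/31 = −16.129
Tm = 81.5 + (-9.943) + 21.161 − 16.129 = 76.589 → 76.6°C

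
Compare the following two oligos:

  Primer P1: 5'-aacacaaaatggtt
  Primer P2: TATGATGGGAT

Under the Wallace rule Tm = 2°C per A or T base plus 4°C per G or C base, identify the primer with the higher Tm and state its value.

Primer P1, 36°C

Primer P1: A+T=10, G+C=4 → Tm = 2(10)+4(4) = 36°C
Primer P2: A+T=7, G+C=4 → Tm = 2(7)+4(4) = 30°C
36°C vs 30°C → primer P1 is higher.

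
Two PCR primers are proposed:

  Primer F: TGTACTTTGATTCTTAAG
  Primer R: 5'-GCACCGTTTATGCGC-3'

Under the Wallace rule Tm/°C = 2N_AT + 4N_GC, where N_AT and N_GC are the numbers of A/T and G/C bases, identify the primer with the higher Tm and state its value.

Primer F: A+T=13, G+C=5 → Tm = 2(13)+4(5) = 46°C
Primer R: A+T=6, G+C=9 → Tm = 2(6)+4(9) = 48°C
46°C vs 48°C → primer R is higher.

Primer R, 48°C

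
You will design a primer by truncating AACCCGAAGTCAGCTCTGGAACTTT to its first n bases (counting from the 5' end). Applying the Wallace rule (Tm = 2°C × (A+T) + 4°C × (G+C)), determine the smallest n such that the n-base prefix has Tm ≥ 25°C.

n = 9

First 8 bases: AACCCGAA → Tm = 24°C (< 25°C)
First 9 bases: AACCCGAAG → Tm = 28°C (≥ 25°C)
Since every base adds ≥2°C, Tm only increases with n, so the threshold is first crossed at n = 9.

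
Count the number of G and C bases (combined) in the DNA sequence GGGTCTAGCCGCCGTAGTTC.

13

Base counts: C=6, G=7, T=5, A=2
G+C = 7 + 6 = 13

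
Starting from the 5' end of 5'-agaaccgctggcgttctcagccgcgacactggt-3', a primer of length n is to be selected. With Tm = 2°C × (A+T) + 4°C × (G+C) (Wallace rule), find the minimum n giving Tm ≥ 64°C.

First 19 bases: AGAACCGCTGGCGTTCTCA → Tm = 60°C (< 64°C)
First 20 bases: AGAACCGCTGGCGTTCTCAG → Tm = 64°C (≥ 64°C)
Each additional base adds 2°C (A/T) or 4°C (G/C), so Tm is non-decreasing in n; n = 20 is the first length to reach 64°C.

n = 20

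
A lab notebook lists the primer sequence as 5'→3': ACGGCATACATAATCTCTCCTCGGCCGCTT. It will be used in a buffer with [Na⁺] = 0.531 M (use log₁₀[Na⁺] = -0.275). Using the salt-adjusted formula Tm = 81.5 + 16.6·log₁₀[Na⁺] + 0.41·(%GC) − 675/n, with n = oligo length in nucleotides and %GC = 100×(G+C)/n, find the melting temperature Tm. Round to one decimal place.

76.3°C

Length n = 30. Counting bases: C=11, T=8, A=6, G=5
G+C = 16, so %GC = 16/30 × 100 = 53.333%
Salt term: 16.6 × (-0.275) = -4.565
GC term: 0.41 × 53.333 = 21.867; length term: −675/30 = −22.5
Tm = 81.5 + (-4.565) + 21.867 − 22.5 = 76.302 → 76.3°C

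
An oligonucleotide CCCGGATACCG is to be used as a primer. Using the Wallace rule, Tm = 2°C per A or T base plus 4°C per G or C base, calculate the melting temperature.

Scanning the sequence gives T=1, G=3, A=2, C=5.
A+T = 3, G+C = 8
Tm = 2×3 + 4×8 = 38°C

38°C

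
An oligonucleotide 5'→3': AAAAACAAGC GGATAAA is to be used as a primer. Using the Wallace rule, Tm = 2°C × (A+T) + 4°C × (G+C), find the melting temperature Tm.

44°C

G=3, A=11, C=2, T=1
A+T = 12, G+C = 5
Tm = 2×12 + 4×5 = 44°C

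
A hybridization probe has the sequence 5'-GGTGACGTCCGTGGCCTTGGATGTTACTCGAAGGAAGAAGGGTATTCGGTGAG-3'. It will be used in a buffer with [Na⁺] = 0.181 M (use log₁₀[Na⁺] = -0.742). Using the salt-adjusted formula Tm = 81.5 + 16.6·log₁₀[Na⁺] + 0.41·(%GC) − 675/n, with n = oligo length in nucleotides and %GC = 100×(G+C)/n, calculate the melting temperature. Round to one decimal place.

Length n = 53. Scanning the sequence gives T=13, A=11, G=21, C=8.
G+C = 29, so %GC = 29/53 × 100 = 54.717%
Salt term: 16.6 × (-0.742) = -12.317
GC term: 0.41 × 54.717 = 22.434; length term: −675/53 = −12.736
Tm = 81.5 + (-12.317) + 22.434 − 12.736 = 78.881 → 78.9°C

78.9°C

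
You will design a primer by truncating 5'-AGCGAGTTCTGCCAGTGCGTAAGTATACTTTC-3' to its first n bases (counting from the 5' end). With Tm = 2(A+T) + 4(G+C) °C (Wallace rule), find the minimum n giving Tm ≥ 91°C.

n = 32

First 31 bases: AGCGAGTTCTGCCAGTGCGTAAGTATACTTT → Tm = 90°C (< 91°C)
First 32 bases: AGCGAGTTCTGCCAGTGCGTAAGTATACTTTC → Tm = 94°C (≥ 91°C)
Since every base adds ≥2°C, Tm only increases with n, so the threshold is first crossed at n = 32.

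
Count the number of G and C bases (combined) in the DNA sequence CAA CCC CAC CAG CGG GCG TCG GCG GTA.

Counting bases: T=2, G=9, C=11, A=5
G+C = 9 + 11 = 20

20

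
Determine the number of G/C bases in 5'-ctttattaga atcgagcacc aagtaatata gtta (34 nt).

Scanning the sequence gives A=13, C=5, T=11, G=5.
G+C = 5 + 5 = 10

10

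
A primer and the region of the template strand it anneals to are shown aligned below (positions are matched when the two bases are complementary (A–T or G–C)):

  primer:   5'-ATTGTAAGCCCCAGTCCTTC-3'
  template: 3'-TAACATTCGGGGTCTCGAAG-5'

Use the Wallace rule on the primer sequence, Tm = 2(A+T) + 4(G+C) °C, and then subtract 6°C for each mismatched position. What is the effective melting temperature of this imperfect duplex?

Primer base counts: A=4, T=6, G=3, C=7 → A+T=10, G+C=10
Perfect-match Tm = 2(10) + 4(10) = 20 + 40 = 60°C
Mismatches (positions where the bases are not complementary): 2 (at positions 15, 16)
Effective Tm = 60 − 2×6 = 60 − 12 = 48°C

48°C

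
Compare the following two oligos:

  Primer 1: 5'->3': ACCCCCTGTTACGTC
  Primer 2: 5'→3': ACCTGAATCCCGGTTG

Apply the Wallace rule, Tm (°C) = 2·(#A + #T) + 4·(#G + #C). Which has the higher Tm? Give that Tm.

Primer 1: A+T=6, G+C=9 → Tm = 2(6)+4(9) = 48°C
Primer 2: A+T=7, G+C=9 → Tm = 2(7)+4(9) = 50°C
48°C vs 50°C → primer 2 is higher.

Primer 2, 50°C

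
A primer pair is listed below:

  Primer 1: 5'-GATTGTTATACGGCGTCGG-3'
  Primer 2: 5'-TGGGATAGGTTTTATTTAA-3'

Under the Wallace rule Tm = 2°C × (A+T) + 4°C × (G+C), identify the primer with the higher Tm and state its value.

Primer 1, 58°C

Primer 1: A+T=9, G+C=10 → Tm = 2(9)+4(10) = 58°C
Primer 2: A+T=14, G+C=5 → Tm = 2(14)+4(5) = 48°C
58°C vs 48°C → primer 1 is higher.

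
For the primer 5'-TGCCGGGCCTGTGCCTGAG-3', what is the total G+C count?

14

Base counts: G=8, A=1, T=4, C=6
Total G or C: 8 + 6 = 14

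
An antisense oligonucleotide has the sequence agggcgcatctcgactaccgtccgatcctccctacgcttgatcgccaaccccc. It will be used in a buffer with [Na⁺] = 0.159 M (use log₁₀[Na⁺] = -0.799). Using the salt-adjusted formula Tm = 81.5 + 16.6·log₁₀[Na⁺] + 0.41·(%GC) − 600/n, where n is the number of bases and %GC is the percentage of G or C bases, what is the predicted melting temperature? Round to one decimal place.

83.2°C

Length n = 53. Counting bases: A=9, T=10, G=10, C=24
G+C = 34, so %GC = 34/53 × 100 = 64.151%
Salt term: 16.6 × (-0.799) = -13.263
GC term: 0.41 × 64.151 = 26.302; length term: −600/53 = −11.321
Tm = 81.5 + (-13.263) + 26.302 − 11.321 = 83.218 → 83.2°C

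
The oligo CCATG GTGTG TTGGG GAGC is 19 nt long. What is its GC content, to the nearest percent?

63%

Counting bases: G=9, T=5, C=3, A=2
G+C = 9 + 3 = 12 out of 19 bases
%GC = 12/19 × 100 = 63.16% ≈ 63%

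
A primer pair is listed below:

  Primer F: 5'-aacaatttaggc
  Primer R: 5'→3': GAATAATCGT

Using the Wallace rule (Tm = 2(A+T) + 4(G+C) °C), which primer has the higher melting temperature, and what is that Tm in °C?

Primer F, 32°C

Primer F: A+T=8, G+C=4 → Tm = 2(8)+4(4) = 32°C
Primer R: A+T=7, G+C=3 → Tm = 2(7)+4(3) = 26°C
32°C vs 26°C → primer F is higher.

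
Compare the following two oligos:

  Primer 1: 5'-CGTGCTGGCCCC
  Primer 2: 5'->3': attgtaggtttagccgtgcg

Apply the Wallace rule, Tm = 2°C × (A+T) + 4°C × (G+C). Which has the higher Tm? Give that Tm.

Primer 1: A+T=2, G+C=10 → Tm = 2(2)+4(10) = 44°C
Primer 2: A+T=10, G+C=10 → Tm = 2(10)+4(10) = 60°C
44°C vs 60°C → primer 2 is higher.

Primer 2, 60°C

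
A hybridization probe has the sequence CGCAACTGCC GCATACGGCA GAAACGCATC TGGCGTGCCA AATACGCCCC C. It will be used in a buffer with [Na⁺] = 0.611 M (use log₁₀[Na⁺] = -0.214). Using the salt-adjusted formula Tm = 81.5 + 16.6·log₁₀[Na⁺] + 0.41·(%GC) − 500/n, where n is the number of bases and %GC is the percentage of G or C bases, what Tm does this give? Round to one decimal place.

93.9°C

Length n = 51. Counting bases: T=6, G=12, C=20, A=13
G+C = 32, so %GC = 32/51 × 100 = 62.745%
Salt term: 16.6 × (-0.214) = -3.552
GC term: 0.41 × 62.745 = 25.725; length term: −500/51 = −9.804
Tm = 81.5 + (-3.552) + 25.725 − 9.804 = 93.869 → 93.9°C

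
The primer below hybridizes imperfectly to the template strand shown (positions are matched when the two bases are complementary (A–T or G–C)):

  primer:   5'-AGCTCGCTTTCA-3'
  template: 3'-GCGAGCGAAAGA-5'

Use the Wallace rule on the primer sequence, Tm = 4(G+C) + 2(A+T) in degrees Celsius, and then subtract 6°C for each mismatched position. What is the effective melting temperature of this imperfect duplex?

24°C

Primer base counts: A=2, T=4, G=2, C=4 → A+T=6, G+C=6
Perfect-match Tm = 2(6) + 4(6) = 12 + 24 = 36°C
Mismatches (positions where the bases are not complementary): 2 (at positions 1, 12)
Effective Tm = 36 − 2×6 = 36 − 12 = 24°C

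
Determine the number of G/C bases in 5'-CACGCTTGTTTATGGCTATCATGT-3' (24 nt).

10

Base counts: C=5, A=4, G=5, T=10
G+C = 5 + 5 = 10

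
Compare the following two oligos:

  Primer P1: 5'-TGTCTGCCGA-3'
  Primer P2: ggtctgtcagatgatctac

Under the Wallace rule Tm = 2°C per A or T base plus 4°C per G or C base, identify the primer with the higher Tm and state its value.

Primer P2, 56°C

Primer P1: A+T=4, G+C=6 → Tm = 2(4)+4(6) = 32°C
Primer P2: A+T=10, G+C=9 → Tm = 2(10)+4(9) = 56°C
32°C vs 56°C → primer P2 is higher.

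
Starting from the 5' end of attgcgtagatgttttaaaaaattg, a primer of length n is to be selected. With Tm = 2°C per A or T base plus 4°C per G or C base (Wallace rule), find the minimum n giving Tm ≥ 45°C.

First 17 bases: ATTGCGTAGATGTTTTA → Tm = 44°C (< 45°C)
First 18 bases: ATTGCGTAGATGTTTTAA → Tm = 46°C (≥ 45°C)
Each additional base adds 2°C (A/T) or 4°C (G/C), so Tm is non-decreasing in n; n = 18 is the first length to reach 45°C.

n = 18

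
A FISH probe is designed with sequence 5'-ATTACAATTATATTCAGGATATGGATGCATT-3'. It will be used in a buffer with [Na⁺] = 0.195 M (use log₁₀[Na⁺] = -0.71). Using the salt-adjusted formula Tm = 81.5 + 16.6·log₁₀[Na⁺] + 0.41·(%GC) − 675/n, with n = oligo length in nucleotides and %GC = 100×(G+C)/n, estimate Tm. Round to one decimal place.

58.5°C

Length n = 31. Counting bases: C=3, A=11, G=5, T=12
G+C = 8, so %GC = 8/31 × 100 = 25.806%
Salt term: 16.6 × (-0.71) = -11.786
GC term: 0.41 × 25.806 = 10.58; length term: −675/31 = −21.774
Tm = 81.5 + (-11.786) + 10.58 − 21.774 = 58.52 → 58.5°C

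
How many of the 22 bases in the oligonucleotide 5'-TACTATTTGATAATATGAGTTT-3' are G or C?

4

G=3, T=11, C=1, A=7
G+C = 3 + 1 = 4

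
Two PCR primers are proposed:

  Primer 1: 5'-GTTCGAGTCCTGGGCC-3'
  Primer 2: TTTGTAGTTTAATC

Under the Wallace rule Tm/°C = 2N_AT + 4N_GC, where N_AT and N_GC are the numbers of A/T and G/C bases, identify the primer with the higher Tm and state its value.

Primer 1: A+T=5, G+C=11 → Tm = 2(5)+4(11) = 54°C
Primer 2: A+T=11, G+C=3 → Tm = 2(11)+4(3) = 34°C
54°C vs 34°C → primer 1 is higher.

Primer 1, 54°C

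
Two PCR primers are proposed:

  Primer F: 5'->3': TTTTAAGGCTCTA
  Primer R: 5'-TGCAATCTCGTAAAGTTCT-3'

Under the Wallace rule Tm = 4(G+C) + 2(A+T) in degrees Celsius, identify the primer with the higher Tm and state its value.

Primer F: A+T=9, G+C=4 → Tm = 2(9)+4(4) = 34°C
Primer R: A+T=12, G+C=7 → Tm = 2(12)+4(7) = 52°C
34°C vs 52°C → primer R is higher.

Primer R, 52°C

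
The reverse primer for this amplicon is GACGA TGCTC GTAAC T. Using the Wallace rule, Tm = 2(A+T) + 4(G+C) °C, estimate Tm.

T=4, A=4, G=4, C=4
AT pairs contribute 8, GC pairs contribute 8.
Tm = 2(8) + 4(8) = 16 + 32 = 48°C

48°C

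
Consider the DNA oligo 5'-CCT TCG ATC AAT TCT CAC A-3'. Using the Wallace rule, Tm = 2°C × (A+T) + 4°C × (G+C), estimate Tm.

Counting bases: T=6, C=7, G=1, A=5
So N_AT = 11 and N_GC = 8.
Tm = 2(11) + 4(8) = 22 + 32 = 54°C

54°C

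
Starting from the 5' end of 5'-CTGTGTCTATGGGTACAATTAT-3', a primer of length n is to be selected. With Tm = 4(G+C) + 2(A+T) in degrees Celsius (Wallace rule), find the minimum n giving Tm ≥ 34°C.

First 11 bases: CTGTGTCTATG → Tm = 32°C (< 34°C)
First 12 bases: CTGTGTCTATGG → Tm = 36°C (≥ 34°C)
Since every base adds ≥2°C, Tm only increases with n, so the threshold is first crossed at n = 12.

n = 12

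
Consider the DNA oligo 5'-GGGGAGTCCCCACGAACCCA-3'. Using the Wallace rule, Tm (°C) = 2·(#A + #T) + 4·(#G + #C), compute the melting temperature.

Scanning the sequence gives T=1, C=8, A=5, G=6.
So N_AT = 6 and N_GC = 14.
Tm = 2×6 + 4×14 = 68°C

68°C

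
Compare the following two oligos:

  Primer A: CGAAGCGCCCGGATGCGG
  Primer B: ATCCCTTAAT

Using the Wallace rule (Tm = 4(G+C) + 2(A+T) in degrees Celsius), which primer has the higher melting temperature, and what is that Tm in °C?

Primer A: A+T=4, G+C=14 → Tm = 2(4)+4(14) = 64°C
Primer B: A+T=7, G+C=3 → Tm = 2(7)+4(3) = 26°C
64°C vs 26°C → primer A is higher.

Primer A, 64°C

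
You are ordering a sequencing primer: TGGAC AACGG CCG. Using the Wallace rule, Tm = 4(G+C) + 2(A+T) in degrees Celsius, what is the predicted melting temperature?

44°C

Scanning the sequence gives T=1, A=3, G=5, C=4.
A+T = 4, G+C = 9
Tm = 2×4 + 4×9 = 44°C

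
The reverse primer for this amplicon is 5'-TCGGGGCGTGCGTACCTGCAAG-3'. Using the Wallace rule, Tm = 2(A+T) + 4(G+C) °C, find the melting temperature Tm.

74°C

Scanning the sequence gives A=3, G=9, C=6, T=4.
AT pairs contribute 7, GC pairs contribute 15.
Tm = 2×7 + 4×15 = 74°C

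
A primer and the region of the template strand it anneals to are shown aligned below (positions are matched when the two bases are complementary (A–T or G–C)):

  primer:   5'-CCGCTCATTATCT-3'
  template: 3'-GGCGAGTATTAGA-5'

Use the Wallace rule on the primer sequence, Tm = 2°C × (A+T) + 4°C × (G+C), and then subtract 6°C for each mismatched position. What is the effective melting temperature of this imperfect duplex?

32°C

Primer base counts: A=2, T=5, G=1, C=5 → A+T=7, G+C=6
Perfect-match Tm = 2(7) + 4(6) = 14 + 24 = 38°C
Mismatches (positions where the bases are not complementary): 1 (at position 9)
Effective Tm = 38 − 1×6 = 38 − 6 = 32°C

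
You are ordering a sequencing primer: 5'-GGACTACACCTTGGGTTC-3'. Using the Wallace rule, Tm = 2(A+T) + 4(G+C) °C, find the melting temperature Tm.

Scanning the sequence gives G=5, T=5, A=3, C=5.
AT pairs contribute 8, GC pairs contribute 10.
Tm = 2×8 + 4×10 = 56°C

56°C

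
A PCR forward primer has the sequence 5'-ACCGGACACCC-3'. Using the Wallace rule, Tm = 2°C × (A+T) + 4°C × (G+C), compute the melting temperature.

38°C

G=2, C=6, T=0, A=3
So N_AT = 3 and N_GC = 8.
Tm = 2(3) + 4(8) = 6 + 32 = 38°C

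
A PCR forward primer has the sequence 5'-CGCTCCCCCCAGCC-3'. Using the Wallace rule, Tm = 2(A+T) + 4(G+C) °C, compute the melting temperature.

52°C

Base counts: T=1, A=1, C=10, G=2
A+T = 2, G+C = 12
Tm = 2(2) + 4(12) = 4 + 48 = 52°C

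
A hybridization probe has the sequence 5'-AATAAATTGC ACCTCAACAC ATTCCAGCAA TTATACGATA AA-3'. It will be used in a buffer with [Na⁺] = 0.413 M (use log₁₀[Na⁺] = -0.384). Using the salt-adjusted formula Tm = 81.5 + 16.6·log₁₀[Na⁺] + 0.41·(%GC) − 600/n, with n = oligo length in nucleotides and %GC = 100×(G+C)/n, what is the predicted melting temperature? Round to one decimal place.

73.5°C

Length n = 42. T=10, A=19, G=3, C=10
G+C = 13, so %GC = 13/42 × 100 = 30.952%
Salt term: 16.6 × (-0.384) = -6.374
GC term: 0.41 × 30.952 = 12.69; length term: −600/42 = −14.286
Tm = 81.5 + (-6.374) + 12.69 − 14.286 = 73.53 → 73.5°C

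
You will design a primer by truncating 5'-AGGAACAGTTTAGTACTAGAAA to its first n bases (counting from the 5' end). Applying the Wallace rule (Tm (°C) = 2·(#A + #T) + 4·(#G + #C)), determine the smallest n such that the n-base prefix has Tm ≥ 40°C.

First 14 bases: AGGAACAGTTTAGT → Tm = 38°C (< 40°C)
First 15 bases: AGGAACAGTTTAGTA → Tm = 40°C (≥ 40°C)
Since every base adds ≥2°C, Tm only increases with n, so the threshold is first crossed at n = 15.

n = 15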